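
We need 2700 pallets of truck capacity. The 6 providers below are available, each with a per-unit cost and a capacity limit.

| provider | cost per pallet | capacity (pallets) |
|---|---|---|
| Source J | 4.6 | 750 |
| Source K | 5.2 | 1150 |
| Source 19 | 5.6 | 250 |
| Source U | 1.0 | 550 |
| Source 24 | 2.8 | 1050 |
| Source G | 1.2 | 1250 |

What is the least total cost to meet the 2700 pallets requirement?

4570

Fill from the cheapest provider first.
Take 550 from Source U at 1.0 — need 2150 more.
Source G (1.2): use full 1250 — 900 pallets to go.
Source 24 (2.8): take the remaining 900 — done.
Source J, Source K, Source 19: unused.
Cost = 550×1.0 + 1250×1.2 + 900×2.8 = 4570.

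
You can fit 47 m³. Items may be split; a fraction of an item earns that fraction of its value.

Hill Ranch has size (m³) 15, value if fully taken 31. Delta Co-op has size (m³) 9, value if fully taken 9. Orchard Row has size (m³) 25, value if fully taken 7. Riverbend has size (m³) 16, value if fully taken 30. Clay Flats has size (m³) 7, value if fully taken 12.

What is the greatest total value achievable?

Rank by value-to-size ratio: Hill Ranch 31/15≈2.07, Riverbend 30/16≈1.88, Clay Flats 12/7≈1.71, Delta Co-op 9/9≈1, Orchard Row 7/25≈0.28.
Hill Ranch: take in full, 15 m³ for value 31 ; 32 left.
Riverbend: take in full, 16 m³ for value 30 ; 16 left.
All 7 m³ of Clay Flats fit (value 12) ; 9 remain.
Delta Co-op: take in full, 9 m³ for value 9 ; 0 left.
Total value = 82.

82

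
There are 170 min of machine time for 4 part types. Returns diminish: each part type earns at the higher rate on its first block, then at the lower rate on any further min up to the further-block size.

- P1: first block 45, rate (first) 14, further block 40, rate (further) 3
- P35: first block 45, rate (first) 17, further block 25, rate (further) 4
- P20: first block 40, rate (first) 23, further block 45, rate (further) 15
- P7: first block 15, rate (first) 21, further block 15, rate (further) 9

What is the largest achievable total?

3025

Treat each block as its own option and order by rate: P20/tier1 23 > P7/tier1 21 > P35/tier1 17 > P20/tier2 15 > P1/tier1 14 > P7/tier2 9 > P35/tier2 4 > P1/tier2 3.
P20/tier1 (23): +40 — 130 left.
P7/tier1 (21): +15 — 115 left.
P35 tier1 at 17: fill all 45 — 70 left.
Fill P20 tier2 block (45 at 15) — 25 left.
P1 tier1 at 14: only 25 left, fill 25.
Total = 23×40 + 21×15 + 17×45 + 15×45 + 14×25 = 3025.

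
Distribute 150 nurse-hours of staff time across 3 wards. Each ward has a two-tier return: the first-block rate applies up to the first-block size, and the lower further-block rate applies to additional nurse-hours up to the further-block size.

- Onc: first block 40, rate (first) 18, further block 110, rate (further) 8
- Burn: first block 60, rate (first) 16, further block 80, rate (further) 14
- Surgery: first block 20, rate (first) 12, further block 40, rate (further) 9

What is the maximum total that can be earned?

Rank every tier by rate: Onc/first 18 > Burn/first 16 > Burn/second 14 > Surgery/first 12 > Surgery/second 9 > Onc/second 8.
Fill Onc first block (40 at 18) — 110 left.
Burn/first (16): +60 — 50 left.
Burn second at 14: only 50 left, fill 50.
Total = 18×40 + 16×60 + 14×50 = 2380.

2380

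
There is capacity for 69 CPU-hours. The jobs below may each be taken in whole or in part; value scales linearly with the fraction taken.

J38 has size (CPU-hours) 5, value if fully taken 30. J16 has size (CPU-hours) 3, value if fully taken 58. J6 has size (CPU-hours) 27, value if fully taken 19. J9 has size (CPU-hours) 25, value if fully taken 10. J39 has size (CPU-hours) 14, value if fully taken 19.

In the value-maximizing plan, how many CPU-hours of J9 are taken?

20

Best value per unit of size first: J16 58/3≈19.3, J38 30/5≈6, J39 19/14≈1.36, J6 19/27≈0.704, J9 10/25≈0.4.
Take all of J16 (3 CPU-hours, value 58) — 66 CPU-hours left.
Take all of J38 (5 CPU-hours, value 30) — 61 CPU-hours left.
Take all of J39 (14 CPU-hours, value 19) — 47 CPU-hours left.
Take all of J6 (27 CPU-hours, value 19) — 20 CPU-hours left.
20 CPU-hours left: a 20/25 share of J9 gives 10×20/25 = 8.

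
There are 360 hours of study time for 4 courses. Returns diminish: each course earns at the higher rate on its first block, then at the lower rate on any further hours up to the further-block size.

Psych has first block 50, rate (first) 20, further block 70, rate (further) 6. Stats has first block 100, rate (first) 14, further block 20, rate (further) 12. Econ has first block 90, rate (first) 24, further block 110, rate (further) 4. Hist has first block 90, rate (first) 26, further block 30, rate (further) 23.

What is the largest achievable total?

Treat each block as its own option and order by rate: Hist/T1 26 > Econ/T1 24 > Hist/T2 23 > Psych/T1 20 > Stats/T1 14 > Stats/T2 12 > Psych/T2 6 > Econ/T2 4.
Hist T1 at 26: fill all 90 — 270 left.
Fill Econ T1 block (90 at 24) — 180 left.
Hist T2 at 23: fill all 30 — 150 left.
Psych T1 at 20: fill all 50 — 100 left.
Stats/T1 (14): +100 — 0 left.
Total = 26×90 + 24×90 + 23×30 + 20×50 + 14×100 = 7590.

7590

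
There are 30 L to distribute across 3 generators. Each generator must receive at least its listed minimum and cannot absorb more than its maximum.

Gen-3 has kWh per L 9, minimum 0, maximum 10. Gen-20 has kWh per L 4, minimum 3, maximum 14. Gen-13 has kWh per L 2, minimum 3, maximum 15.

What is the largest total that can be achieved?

158

Meeting every minimum uses 0+3+3 = 6 L, leaving 24.
Order the generators by kWh per L: Gen-3 9 > Gen-20 4 > Gen-13 2.
Give Gen-3 10 more to hit its cap of 10 ; 14 left.
Gen-20: +11 to 14 (cap) ; 3 left.
Gen-13 has room for 12 more but only 3 remain, so it gets 6.
Total = 9×10 + 4×14 + 2×6 = 158.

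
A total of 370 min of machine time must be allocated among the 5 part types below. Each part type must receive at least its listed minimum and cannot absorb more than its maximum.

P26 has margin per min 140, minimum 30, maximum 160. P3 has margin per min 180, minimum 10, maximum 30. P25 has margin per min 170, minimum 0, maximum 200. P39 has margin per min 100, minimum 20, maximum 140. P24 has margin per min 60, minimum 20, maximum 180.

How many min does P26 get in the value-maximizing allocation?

100

Meeting every minimum uses 30+10+0+20+20 = 80 min, leaving 290.
Order the part types by margin per min: P3 180 > P25 170 > P26 140 > P39 100 > P24 60.
Give P3 20 more to hit its cap of 30 ; 270 left.
P25: +200 to 200 (cap) ; 70 left.
Only 70 left; P26 takes them to reach 100.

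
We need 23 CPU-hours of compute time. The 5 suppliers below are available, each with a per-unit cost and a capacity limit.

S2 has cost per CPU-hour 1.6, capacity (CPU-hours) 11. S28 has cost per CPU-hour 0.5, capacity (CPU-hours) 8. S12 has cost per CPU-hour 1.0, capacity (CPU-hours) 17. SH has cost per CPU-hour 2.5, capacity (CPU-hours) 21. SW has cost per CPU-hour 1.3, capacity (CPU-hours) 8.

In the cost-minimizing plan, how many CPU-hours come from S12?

Use suppliers in increasing cost order.
S28 (0.5): use full 8 — 15 CPU-hours to go.
S12 at 1.0: take 15 of its 17 — requirement met.
SW, S2, SH: unused.

15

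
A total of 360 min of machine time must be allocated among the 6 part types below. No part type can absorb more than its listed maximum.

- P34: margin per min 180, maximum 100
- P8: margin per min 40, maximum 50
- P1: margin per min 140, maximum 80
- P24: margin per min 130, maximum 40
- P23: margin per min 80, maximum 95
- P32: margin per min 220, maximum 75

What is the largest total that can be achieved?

56100

Highest margin per min first: P32 220 > P34 180 > P1 140 > P24 130 > P23 80 > P8 40.
Give P32 75 to hit its cap of 75 ; 285 left.
Give P34 100 to hit its cap of 100 ; 185 left.
P1: +80 to 80 (cap) ; 105 left.
P24: +40 to 40 (cap) ; 65 left.
P23 has room for 95 but only 65 remain, so it gets 65.
Total = 180×100 + 140×80 + 130×40 + 80×65 + 220×75 = 56100.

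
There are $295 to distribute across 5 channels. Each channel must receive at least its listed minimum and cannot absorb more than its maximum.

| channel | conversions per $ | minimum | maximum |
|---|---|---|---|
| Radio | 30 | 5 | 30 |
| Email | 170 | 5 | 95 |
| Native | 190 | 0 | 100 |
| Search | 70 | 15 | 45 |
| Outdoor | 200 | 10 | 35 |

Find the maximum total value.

45900

Meeting every minimum uses 5+5+0+15+10 = 35 $, leaving 260.
Highest conversions per $ first: Outdoor 200 > Native 190 > Email 170 > Search 70 > Radio 30.
Outdoor: +25 to 35 (cap) — 235 left.
Give Native 100 more to hit its cap of 100 — 135 left.
Give Email 90 more to hit its cap of 95 — 45 left.
Give Search 30 more to hit its cap of 45 — 15 left.
Only 15 left; Radio takes them to reach 20.
Total = 30×20 + 170×95 + 190×100 + 70×45 + 200×35 = 45900.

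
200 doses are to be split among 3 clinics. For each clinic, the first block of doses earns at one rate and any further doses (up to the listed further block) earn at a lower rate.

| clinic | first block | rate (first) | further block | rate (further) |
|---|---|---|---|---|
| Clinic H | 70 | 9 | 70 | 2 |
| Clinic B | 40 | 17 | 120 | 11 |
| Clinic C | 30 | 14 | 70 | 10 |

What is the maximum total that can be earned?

2520

Treat each block as its own option and order by rate: Clinic B/T1 17 > Clinic C/T1 14 > Clinic B/T2 11 > Clinic C/T2 10 > Clinic H/T1 9 > Clinic H/T2 2.
Clinic B/T1 (17): +40 → 160 left.
Fill Clinic C T1 block (30 at 14) → 130 left.
Fill Clinic B T2 block (120 at 11) → 10 left.
10 remain; put them into Clinic C T2 at 10.
Total = 17×40 + 14×30 + 11×120 + 10×10 = 2520.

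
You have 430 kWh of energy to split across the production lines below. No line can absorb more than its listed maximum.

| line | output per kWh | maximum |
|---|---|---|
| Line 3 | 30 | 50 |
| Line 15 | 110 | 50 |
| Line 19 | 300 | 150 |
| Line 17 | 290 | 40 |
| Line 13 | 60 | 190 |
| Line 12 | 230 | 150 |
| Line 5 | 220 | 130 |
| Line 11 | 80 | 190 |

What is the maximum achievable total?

Order the production lines by output per kWh: Line 19 300 > Line 17 290 > Line 12 230 > Line 5 220 > Line 15 110 > Line 11 80 > Line 13 60 > Line 3 30.
Line 19 takes 150 to reach its cap of 150 — 280 left.
Give Line 17 40 to hit its cap of 40 — 240 left.
Line 12 takes 150 to reach its cap of 150 — 90 left.
Line 5: +90 (room for 130) → 90. Pool exhausted.
Total = 300×150 + 290×40 + 230×150 + 220×90 = 110900.

110900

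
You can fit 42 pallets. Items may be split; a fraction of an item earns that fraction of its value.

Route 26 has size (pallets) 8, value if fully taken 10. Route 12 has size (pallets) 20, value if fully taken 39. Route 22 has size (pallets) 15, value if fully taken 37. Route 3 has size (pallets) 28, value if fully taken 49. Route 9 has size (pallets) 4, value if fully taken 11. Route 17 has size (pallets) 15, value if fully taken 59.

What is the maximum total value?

Sort by value density: Route 17 59/15≈3.93, Route 9 11/4≈2.75, Route 22 37/15≈2.47, Route 12 39/20≈1.95, Route 3 49/28≈1.75, Route 26 10/8≈1.25.
Route 17: take in full, 15 pallets for value 59 — 27 left.
Route 9: take in full, 4 pallets for value 11 — 23 left.
Take all of Route 22 (15 pallets, value 37) — 8 pallets left.
8 pallets left: a 8/20 share of Route 12 gives 39×8/20 = 15.6.
Total value = 122.6.

122.6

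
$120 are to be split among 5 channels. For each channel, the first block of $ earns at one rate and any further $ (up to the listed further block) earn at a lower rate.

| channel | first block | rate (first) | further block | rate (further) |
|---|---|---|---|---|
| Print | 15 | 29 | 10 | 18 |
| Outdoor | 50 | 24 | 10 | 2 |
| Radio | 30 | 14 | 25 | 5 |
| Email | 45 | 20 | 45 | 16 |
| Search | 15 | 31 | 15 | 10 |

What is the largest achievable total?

Rank every tier by rate: Search/tier1 31 > Print/tier1 29 > Outdoor/tier1 24 > Email/tier1 20 > Print/tier2 18 > Email/tier2 16 > Radio/tier1 14 > Search/tier2 10 > Radio/tier2 5 > Outdoor/tier2 2.
Fill Search tier1 block (15 at 31) ; 105 left.
Print/tier1 (29): +15 ; 90 left.
Fill Outdoor tier1 block (50 at 24) ; 40 left.
Email/tier1: +40 of 45 at 20; pool empty.
Total = 31×15 + 29×15 + 24×50 + 20×40 = 2900.

2900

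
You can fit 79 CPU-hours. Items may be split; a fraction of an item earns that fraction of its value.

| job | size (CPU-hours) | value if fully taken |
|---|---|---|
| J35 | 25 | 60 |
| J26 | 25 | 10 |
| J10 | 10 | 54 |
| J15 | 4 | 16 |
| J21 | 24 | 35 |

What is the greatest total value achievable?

171.4

Best value per unit of size first: J10 54/10≈5.4, J15 16/4≈4, J35 60/25≈2.4, J21 35/24≈1.46, J26 10/25≈0.4.
All 10 CPU-hours of J10 fit (value 54) — 69 remain.
Take all of J15 (4 CPU-hours, value 16) — 65 CPU-hours left.
J35: take in full, 25 CPU-hours for value 60 — 40 left.
J21: take in full, 24 CPU-hours for value 35 — 16 left.
Only 16 CPU-hours remain; take 16/25 of J26 for value 10×16/25 = 6.4.
Total value = 171.4.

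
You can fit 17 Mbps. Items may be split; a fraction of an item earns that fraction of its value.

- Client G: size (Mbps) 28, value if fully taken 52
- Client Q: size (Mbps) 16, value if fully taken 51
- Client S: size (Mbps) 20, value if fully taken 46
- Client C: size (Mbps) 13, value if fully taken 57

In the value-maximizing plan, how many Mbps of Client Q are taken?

Best value per unit of size first: Client C 57/13≈4.38, Client Q 51/16≈3.19, Client S 46/20≈2.3, Client G 52/28≈1.86.
Take all of Client C (13 Mbps, value 57) → 4 Mbps left.
4 Mbps left: a 4/16 share of Client Q gives 51×4/16 = 12.75.

4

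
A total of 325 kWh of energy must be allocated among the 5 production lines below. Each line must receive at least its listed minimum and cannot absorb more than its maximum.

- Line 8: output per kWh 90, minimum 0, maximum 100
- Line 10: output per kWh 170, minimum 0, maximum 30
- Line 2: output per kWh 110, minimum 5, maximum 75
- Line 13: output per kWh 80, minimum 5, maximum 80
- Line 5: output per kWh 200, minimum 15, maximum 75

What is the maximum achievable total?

40950

Meeting every minimum uses 0+0+5+5+15 = 25 kWh, leaving 300.
Highest output per kWh first: Line 5 200 > Line 10 170 > Line 2 110 > Line 8 90 > Line 13 80.
Give Line 5 60 more to hit its cap of 75 → 240 left.
Line 10 takes 30 more to reach its cap of 30 → 210 left.
Line 2 takes 70 more to reach its cap of 75 → 140 left.
Line 8 takes 100 more to reach its cap of 100 → 40 left.
Line 13: +40 (room for 75) → 45. Pool exhausted.
Total = 90×100 + 170×30 + 110×75 + 80×45 + 200×75 = 40950.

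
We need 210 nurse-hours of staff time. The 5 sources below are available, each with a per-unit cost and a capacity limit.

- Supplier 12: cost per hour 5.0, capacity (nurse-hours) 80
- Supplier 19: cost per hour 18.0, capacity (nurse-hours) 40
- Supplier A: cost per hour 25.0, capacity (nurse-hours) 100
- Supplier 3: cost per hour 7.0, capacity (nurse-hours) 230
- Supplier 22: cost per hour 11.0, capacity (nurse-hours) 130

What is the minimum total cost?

1310

Use sources in increasing cost order.
Supplier 12 at 5.0: take all 80 nurse-hours — 130 still needed.
Take 130 from Supplier 3 at 7.0 to finish.
Supplier 22, Supplier 19, Supplier A: unused.
Cost = 80×5.0 + 130×7.0 = 1310.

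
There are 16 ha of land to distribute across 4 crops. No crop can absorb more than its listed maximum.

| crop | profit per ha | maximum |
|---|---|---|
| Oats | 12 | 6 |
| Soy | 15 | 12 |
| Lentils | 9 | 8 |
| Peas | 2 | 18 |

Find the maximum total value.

228

Rank by profit per ha: Soy 15 > Oats 12 > Lentils 9 > Peas 2.
Soy: +12 to 12 (cap) → 4 left.
Oats has room for 6 but only 4 remain, so it gets 4.
Total = 12×4 + 15×12 = 228.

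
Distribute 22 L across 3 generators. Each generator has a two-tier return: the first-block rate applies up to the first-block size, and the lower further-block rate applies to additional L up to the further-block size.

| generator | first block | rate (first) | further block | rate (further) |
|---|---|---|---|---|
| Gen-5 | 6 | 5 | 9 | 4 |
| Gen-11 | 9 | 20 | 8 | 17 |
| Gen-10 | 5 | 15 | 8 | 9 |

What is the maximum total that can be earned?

391

Order all 6 blocks by rate: Gen-11/T1 20 > Gen-11/T2 17 > Gen-10/T1 15 > Gen-10/T2 9 > Gen-5/T1 5 > Gen-5/T2 4.
Gen-11/T1 (20): +9 ; 13 left.
Fill Gen-11 T2 block (8 at 17) ; 5 left.
Gen-10 T1 at 15: fill all 5 ; 0 left.
Total = 20×9 + 17×8 + 15×5 = 391.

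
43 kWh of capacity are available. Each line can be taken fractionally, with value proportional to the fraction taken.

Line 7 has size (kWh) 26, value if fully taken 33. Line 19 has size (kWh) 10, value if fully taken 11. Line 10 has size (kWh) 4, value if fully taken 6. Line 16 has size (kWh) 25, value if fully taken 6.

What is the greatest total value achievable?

Rank by value-to-size ratio: Line 10 6/4≈1.5, Line 7 33/26≈1.27, Line 19 11/10≈1.1, Line 16 6/25≈0.24.
Line 10: take in full, 4 kWh for value 6 → 39 left.
All 26 kWh of Line 7 fit (value 33) → 13 remain.
All 10 kWh of Line 19 fit (value 11) → 3 remain.
Only 3 kWh remain; take 3/25 of Line 16 for value 6×3/25 = 0.72.
Total value = 50.72.

50.72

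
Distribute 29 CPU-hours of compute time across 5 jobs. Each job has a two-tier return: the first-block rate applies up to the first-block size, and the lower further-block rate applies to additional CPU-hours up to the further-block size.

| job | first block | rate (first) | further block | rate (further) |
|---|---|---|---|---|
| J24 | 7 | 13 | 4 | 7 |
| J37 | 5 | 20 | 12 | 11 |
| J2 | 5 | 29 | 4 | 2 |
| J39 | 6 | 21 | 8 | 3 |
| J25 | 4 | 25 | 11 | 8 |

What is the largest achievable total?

584

Rank every tier by rate: J2/tier1 29 > J25/tier1 25 > J39/tier1 21 > J37/tier1 20 > J24/tier1 13 > J37/tier2 11 > J25/tier2 8 > J24/tier2 7 > J39/tier2 3 > J2/tier2 2.
Fill J2 tier1 block (5 at 29) → 24 left.
J25 tier1 at 25: fill all 4 → 20 left.
J39/tier1 (21): +6 → 14 left.
J37 tier1 at 20: fill all 5 → 9 left.
J24/tier1 (13): +7 → 2 left.
J37/tier2: +2 of 12 at 11; pool empty.
Total = 29×5 + 25×4 + 21×6 + 20×5 + 13×7 + 11×2 = 584.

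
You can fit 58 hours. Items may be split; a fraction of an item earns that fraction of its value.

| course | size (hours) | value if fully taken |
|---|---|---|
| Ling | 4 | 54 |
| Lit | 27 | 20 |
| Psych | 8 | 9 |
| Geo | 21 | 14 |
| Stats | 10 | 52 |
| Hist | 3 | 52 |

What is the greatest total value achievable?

Rank by value-to-size ratio: Hist 52/3≈17.3, Ling 54/4≈13.5, Stats 52/10≈5.2, Psych 9/8≈1.12, Lit 20/27≈0.741, Geo 14/21≈0.667.
All 3 hours of Hist fit (value 52) ; 55 remain.
Take all of Ling (4 hours, value 54) ; 51 hours left.
All 10 hours of Stats fit (value 52) ; 41 remain.
Take all of Psych (8 hours, value 9) ; 33 hours left.
Take all of Lit (27 hours, value 20) ; 6 hours left.
6 hours left: a 6/21 share of Geo gives 14×6/21 = 4.
Total value = 191.

191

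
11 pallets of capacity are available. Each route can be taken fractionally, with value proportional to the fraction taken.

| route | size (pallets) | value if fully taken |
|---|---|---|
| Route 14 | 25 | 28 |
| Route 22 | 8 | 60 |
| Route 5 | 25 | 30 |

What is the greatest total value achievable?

63.6

Rank by value-to-size ratio: Route 22 60/8≈7.5, Route 5 30/25≈1.2, Route 14 28/25≈1.12.
All 8 pallets of Route 22 fit (value 60) → 3 remain.
Fill the last 3 pallets with part of Route 5: 3/25 of it earns 3.6.
Total value = 63.6.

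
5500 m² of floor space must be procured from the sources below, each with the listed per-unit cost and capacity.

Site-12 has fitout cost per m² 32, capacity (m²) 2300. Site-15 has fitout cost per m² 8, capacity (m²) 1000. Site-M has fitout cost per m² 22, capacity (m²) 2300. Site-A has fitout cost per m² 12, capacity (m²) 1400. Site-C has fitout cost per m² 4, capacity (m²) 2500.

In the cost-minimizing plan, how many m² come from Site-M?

Fill from the cheapest source first.
Site-C at 4: take all 2500 m² — 3000 still needed.
Site-15 (8): use full 1000 — 2000 m² to go.
Site-A at 12: take all 1400 m² — 600 still needed.
Take 600 from Site-M at 22 to finish.
Site-12: unused.

600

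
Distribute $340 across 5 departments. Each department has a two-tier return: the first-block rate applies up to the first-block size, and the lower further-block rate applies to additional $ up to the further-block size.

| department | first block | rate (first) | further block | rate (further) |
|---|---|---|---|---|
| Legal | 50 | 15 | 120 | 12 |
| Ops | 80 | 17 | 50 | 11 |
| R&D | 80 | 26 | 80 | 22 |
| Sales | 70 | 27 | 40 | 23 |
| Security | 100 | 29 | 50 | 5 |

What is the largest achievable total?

Treat each block as its own option and order by rate: Security/first 29 > Sales/first 27 > R&D/first 26 > Sales/second 23 > R&D/second 22 > Ops/first 17 > Legal/first 15 > Legal/second 12 > Ops/second 11 > Security/second 5.
Security first at 29: fill all 100 ; 240 left.
Fill Sales first block (70 at 27) ; 170 left.
Fill R&D first block (80 at 26) ; 90 left.
Sales second at 23: fill all 40 ; 50 left.
R&D/second: +50 of 80 at 22; pool empty.
Total = 29×100 + 27×70 + 26×80 + 23×40 + 22×50 = 8890.

8890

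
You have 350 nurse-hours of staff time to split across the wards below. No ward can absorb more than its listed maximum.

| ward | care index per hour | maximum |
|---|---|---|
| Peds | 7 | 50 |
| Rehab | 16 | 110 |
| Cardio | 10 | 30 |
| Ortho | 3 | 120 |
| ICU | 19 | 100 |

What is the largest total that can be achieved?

Rank by care index per hour: ICU 19 > Rehab 16 > Cardio 10 > Peds 7 > Ortho 3.
Give ICU 100 to hit its cap of 100 ; 250 left.
Give Rehab 110 to hit its cap of 110 ; 140 left.
Cardio: +30 to 30 (cap) ; 110 left.
Give Peds 50 to hit its cap of 50 ; 60 left.
Only 60 left; Ortho takes them to reach 60.
Total = 7×50 + 16×110 + 10×30 + 3×60 + 19×100 = 4490.

4490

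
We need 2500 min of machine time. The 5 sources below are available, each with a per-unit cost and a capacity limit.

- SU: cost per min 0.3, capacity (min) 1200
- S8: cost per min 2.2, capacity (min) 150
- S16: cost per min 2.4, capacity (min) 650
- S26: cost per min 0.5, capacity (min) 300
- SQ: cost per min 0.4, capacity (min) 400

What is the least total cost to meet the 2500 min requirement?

2080

Fill from the cheapest source first.
SU (0.3): use full 1200 ; 1300 min to go.
Take 400 from SQ at 0.4 ; need 900 more.
S26 at 0.5: take all 300 min ; 600 still needed.
S8 (2.2): use full 150 ; 450 min to go.
Take 450 from S16 at 2.4 to finish.
Cost = 1200×0.3 + 400×0.4 + 300×0.5 + 150×2.2 + 450×2.4 = 2080.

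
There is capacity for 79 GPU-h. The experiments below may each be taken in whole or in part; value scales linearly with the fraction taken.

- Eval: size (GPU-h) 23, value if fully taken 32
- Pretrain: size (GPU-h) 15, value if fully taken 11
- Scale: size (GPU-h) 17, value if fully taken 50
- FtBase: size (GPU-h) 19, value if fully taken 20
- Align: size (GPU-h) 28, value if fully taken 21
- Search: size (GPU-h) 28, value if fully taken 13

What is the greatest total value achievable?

117

Rank by value-to-size ratio: Scale 50/17≈2.94, Eval 32/23≈1.39, FtBase 20/19≈1.05, Align 21/28≈0.75, Pretrain 11/15≈0.733, Search 13/28≈0.464.
All 17 GPU-h of Scale fit (value 50) → 62 remain.
Eval: take in full, 23 GPU-h for value 32 → 39 left.
Take all of FtBase (19 GPU-h, value 20) → 20 GPU-h left.
20 GPU-h left: a 20/28 share of Align gives 21×20/28 = 15.
Total value = 117.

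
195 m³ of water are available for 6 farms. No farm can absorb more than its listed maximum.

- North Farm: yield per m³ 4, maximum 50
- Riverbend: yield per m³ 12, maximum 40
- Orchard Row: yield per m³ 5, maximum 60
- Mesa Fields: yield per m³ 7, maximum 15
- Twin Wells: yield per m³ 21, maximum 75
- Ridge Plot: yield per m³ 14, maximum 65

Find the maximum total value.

Order the farms by yield per m³: Twin Wells 21 > Ridge Plot 14 > Riverbend 12 > Mesa Fields 7 > Orchard Row 5 > North Farm 4.
Give Twin Wells 75 to hit its cap of 75 → 120 left.
Give Ridge Plot 65 to hit its cap of 65 → 55 left.
Riverbend takes 40 to reach its cap of 40 → 15 left.
Give Mesa Fields 15 to hit its cap of 15 → 0 left.
Total = 12×40 + 7×15 + 21×75 + 14×65 = 3070.

3070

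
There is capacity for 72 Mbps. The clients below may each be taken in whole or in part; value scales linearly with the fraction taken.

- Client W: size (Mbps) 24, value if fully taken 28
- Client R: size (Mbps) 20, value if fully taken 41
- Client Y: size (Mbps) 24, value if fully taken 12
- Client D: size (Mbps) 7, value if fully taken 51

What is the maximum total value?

130.5

Best value per unit of size first: Client D 51/7≈7.29, Client R 41/20≈2.05, Client W 28/24≈1.17, Client Y 12/24≈0.5.
Client D: take in full, 7 Mbps for value 51 ; 65 left.
Take all of Client R (20 Mbps, value 41) ; 45 Mbps left.
All 24 Mbps of Client W fit (value 28) ; 21 remain.
21 Mbps left: a 21/24 share of Client Y gives 12×21/24 = 10.5.
Total value = 130.5.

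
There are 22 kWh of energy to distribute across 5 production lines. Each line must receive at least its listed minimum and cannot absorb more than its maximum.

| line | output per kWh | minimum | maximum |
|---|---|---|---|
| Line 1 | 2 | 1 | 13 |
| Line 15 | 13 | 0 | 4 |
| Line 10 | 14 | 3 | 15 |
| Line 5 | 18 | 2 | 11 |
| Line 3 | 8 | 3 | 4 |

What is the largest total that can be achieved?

Meeting every minimum uses 1+0+3+2+3 = 9 kWh, leaving 13.
Highest output per kWh first: Line 5 18 > Line 10 14 > Line 15 13 > Line 3 8 > Line 1 2.
Line 5 takes 9 more to reach its cap of 11 ; 4 left.
Line 10: +4 (room for 12) → 7. Pool exhausted.
Total = 2×1 + 14×7 + 18×11 + 8×3 = 322.

322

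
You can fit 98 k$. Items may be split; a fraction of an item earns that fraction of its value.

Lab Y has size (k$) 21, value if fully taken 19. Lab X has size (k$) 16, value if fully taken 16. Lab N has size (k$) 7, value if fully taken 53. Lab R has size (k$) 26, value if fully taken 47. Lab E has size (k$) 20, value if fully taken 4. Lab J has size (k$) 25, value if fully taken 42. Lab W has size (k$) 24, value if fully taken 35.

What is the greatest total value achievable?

Rank by value-to-size ratio: Lab N 53/7≈7.57, Lab R 47/26≈1.81, Lab J 42/25≈1.68, Lab W 35/24≈1.46, Lab X 16/16≈1, Lab Y 19/21≈0.905, Lab E 4/20≈0.2.
Lab N: take in full, 7 k$ for value 53 ; 91 left.
All 26 k$ of Lab R fit (value 47) ; 65 remain.
Take all of Lab J (25 k$, value 42) ; 40 k$ left.
Take all of Lab W (24 k$, value 35) ; 16 k$ left.
Lab X: take in full, 16 k$ for value 16 ; 0 left.
Total value = 193.

193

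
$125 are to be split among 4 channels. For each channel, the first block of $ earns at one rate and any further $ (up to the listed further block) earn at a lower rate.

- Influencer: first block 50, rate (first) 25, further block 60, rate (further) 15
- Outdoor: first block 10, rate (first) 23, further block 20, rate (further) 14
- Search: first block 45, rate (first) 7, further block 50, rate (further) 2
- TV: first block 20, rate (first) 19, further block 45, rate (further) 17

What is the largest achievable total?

2625

Order all 8 blocks by rate: Influencer/first 25 > Outdoor/first 23 > TV/first 19 > TV/second 17 > Influencer/second 15 > Outdoor/second 14 > Search/first 7 > Search/second 2.
Fill Influencer first block (50 at 25) — 75 left.
Outdoor/first (23): +10 — 65 left.
Fill TV first block (20 at 19) — 45 left.
Fill TV second block (45 at 17) — 0 left.
Total = 25×50 + 23×10 + 19×20 + 17×45 = 2625.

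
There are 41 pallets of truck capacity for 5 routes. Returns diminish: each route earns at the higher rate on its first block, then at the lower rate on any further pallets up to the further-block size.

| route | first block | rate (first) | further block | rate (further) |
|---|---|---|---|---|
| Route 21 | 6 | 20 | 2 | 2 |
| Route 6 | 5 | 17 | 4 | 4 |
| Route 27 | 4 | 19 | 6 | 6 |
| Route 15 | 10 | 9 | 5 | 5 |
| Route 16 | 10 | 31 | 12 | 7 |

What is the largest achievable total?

Treat each block as its own option and order by rate: Route 16/first 31 > Route 21/first 20 > Route 27/first 19 > Route 6/first 17 > Route 15/first 9 > Route 16/second 7 > Route 27/second 6 > Route 15/second 5 > Route 6/second 4 > Route 21/second 2.
Route 16/first (31): +10 ; 31 left.
Route 21/first (20): +6 ; 25 left.
Fill Route 27 first block (4 at 19) ; 21 left.
Route 6 first at 17: fill all 5 ; 16 left.
Route 15/first (9): +10 ; 6 left.
Route 16/second: +6 of 12 at 7; pool empty.
Total = 31×10 + 20×6 + 19×4 + 17×5 + 9×10 + 7×6 = 723.

723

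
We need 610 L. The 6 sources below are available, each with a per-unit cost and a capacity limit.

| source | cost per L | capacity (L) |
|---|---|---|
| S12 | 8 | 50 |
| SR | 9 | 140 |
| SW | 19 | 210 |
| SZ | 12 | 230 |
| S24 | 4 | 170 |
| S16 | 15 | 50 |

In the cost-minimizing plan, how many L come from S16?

Cheapest first:
Take 170 from S24 at 4 — need 440 more.
S12 (8): use full 50 — 390 L to go.
SR (9): use full 140 — 250 L to go.
Take 230 from SZ at 12 — need 20 more.
Take 20 from S16 at 15 to finish.
SW: unused.

20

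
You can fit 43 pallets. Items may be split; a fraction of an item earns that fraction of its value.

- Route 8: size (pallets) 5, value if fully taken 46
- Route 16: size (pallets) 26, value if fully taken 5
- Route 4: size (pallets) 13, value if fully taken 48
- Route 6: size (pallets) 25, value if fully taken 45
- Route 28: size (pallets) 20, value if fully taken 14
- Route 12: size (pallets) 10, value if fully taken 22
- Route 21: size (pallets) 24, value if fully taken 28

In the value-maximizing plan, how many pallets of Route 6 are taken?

Sort by value density: Route 8 46/5≈9.2, Route 4 48/13≈3.69, Route 12 22/10≈2.2, Route 6 45/25≈1.8, Route 21 28/24≈1.17, Route 28 14/20≈0.7, Route 16 5/26≈0.192.
Route 8: take in full, 5 pallets for value 46 ; 38 left.
Take all of Route 4 (13 pallets, value 48) ; 25 pallets left.
Take all of Route 12 (10 pallets, value 22) ; 15 pallets left.
15 pallets left: a 15/25 share of Route 6 gives 45×15/25 = 27.

15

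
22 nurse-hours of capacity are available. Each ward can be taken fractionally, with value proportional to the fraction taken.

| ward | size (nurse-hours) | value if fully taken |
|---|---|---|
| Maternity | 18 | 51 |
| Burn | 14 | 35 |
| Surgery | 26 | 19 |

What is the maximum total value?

Rank by value-to-size ratio: Maternity 51/18≈2.83, Burn 35/14≈2.5, Surgery 19/26≈0.731.
Maternity: take in full, 18 nurse-hours for value 51 — 4 left.
Fill the last 4 nurse-hours with part of Burn: 4/14 of it earns 10.
Total value = 61.

61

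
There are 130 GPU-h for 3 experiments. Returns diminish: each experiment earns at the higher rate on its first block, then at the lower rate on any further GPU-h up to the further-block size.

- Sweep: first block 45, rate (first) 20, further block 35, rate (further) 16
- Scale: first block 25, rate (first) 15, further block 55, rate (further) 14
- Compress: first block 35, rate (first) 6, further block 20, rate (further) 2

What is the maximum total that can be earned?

Treat each block as its own option and order by rate: Sweep/T1 20 > Sweep/T2 16 > Scale/T1 15 > Scale/T2 14 > Compress/T1 6 > Compress/T2 2.
Fill Sweep T1 block (45 at 20) ; 85 left.
Fill Sweep T2 block (35 at 16) ; 50 left.
Scale T1 at 15: fill all 25 ; 25 left.
Scale/T2: +25 of 55 at 14; pool empty.
Total = 20×45 + 16×35 + 15×25 + 14×25 = 2185.

2185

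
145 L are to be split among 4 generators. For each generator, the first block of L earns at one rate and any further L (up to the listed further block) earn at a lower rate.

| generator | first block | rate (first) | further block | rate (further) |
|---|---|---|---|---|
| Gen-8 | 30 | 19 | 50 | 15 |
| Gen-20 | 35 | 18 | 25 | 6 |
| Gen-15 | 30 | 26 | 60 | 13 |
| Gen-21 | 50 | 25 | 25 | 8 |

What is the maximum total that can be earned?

Rank every tier by rate: Gen-15/T1 26 > Gen-21/T1 25 > Gen-8/T1 19 > Gen-20/T1 18 > Gen-8/T2 15 > Gen-15/T2 13 > Gen-21/T2 8 > Gen-20/T2 6.
Gen-15 T1 at 26: fill all 30 — 115 left.
Gen-21/T1 (25): +50 — 65 left.
Fill Gen-8 T1 block (30 at 19) — 35 left.
Fill Gen-20 T1 block (35 at 18) — 0 left.
Total = 26×30 + 25×50 + 19×30 + 18×35 = 3230.

3230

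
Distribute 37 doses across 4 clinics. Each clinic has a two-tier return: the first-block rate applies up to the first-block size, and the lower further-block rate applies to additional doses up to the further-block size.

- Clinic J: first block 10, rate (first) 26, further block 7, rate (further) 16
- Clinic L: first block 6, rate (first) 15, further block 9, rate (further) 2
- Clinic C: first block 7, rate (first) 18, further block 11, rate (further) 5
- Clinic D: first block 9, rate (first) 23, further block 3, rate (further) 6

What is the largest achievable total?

Treat each block as its own option and order by rate: Clinic J/first 26 > Clinic D/first 23 > Clinic C/first 18 > Clinic J/second 16 > Clinic L/first 15 > Clinic D/second 6 > Clinic C/second 5 > Clinic L/second 2.
Clinic J first at 26: fill all 10 ; 27 left.
Clinic D/first (23): +9 ; 18 left.
Clinic C first at 18: fill all 7 ; 11 left.
Fill Clinic J second block (7 at 16) ; 4 left.
Clinic L first at 15: only 4 left, fill 4.
Total = 26×10 + 23×9 + 18×7 + 16×7 + 15×4 = 765.

765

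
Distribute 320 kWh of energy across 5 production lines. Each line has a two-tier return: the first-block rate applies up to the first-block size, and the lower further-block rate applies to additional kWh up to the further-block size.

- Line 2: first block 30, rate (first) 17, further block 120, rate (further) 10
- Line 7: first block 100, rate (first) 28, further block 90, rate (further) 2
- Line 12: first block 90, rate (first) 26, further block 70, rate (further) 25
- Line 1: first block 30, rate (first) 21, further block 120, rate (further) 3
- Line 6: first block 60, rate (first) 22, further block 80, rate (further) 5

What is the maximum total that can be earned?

Rank every tier by rate: Line 7/tier1 28 > Line 12/tier1 26 > Line 12/tier2 25 > Line 6/tier1 22 > Line 1/tier1 21 > Line 2/tier1 17 > Line 2/tier2 10 > Line 6/tier2 5 > Line 1/tier2 3 > Line 7/tier2 2.
Fill Line 7 tier1 block (100 at 28) → 220 left.
Fill Line 12 tier1 block (90 at 26) → 130 left.
Line 12 tier2 at 25: fill all 70 → 60 left.
Line 6/tier1 (22): +60 → 0 left.
Total = 28×100 + 26×90 + 25×70 + 22×60 = 8210.

8210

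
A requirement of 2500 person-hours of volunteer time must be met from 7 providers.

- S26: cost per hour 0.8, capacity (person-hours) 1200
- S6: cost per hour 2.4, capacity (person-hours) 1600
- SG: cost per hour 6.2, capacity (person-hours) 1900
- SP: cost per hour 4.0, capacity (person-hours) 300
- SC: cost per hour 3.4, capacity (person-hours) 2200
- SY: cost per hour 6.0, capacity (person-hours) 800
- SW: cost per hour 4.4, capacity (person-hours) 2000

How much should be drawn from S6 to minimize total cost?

Fill from the cheapest provider first.
Take 1200 from S26 at 0.8 → need 1300 more.
S6 (2.4): take the remaining 1300 → done.
SC, SP, SW, SY, SG: unused.

1300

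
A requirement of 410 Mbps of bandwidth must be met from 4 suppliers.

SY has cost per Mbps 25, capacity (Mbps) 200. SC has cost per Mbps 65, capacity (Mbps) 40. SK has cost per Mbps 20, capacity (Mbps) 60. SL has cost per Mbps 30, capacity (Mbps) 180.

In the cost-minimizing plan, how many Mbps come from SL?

150

Cheapest first:
SK (20): use full 60 — 350 Mbps to go.
SY (25): use full 200 — 150 Mbps to go.
SL at 30: take 150 of its 180 — requirement met.
SC: unused.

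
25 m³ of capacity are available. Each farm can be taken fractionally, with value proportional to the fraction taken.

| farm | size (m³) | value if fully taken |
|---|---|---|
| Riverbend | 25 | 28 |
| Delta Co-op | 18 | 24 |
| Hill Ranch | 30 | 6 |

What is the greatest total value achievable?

Rank by value-to-size ratio: Delta Co-op 24/18≈1.33, Riverbend 28/25≈1.12, Hill Ranch 6/30≈0.2.
Delta Co-op: take in full, 18 m³ for value 24 ; 7 left.
7 m³ left: a 7/25 share of Riverbend gives 28×7/25 = 7.84.
Total value = 31.84.

31.84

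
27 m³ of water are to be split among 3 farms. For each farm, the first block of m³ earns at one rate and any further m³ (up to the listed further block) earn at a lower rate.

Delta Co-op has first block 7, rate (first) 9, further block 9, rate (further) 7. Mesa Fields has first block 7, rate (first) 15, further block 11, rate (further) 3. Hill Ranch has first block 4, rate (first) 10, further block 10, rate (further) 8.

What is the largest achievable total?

Rank every tier by rate: Mesa Fields/T1 15 > Hill Ranch/T1 10 > Delta Co-op/T1 9 > Hill Ranch/T2 8 > Delta Co-op/T2 7 > Mesa Fields/T2 3.
Mesa Fields/T1 (15): +7 ; 20 left.
Hill Ranch T1 at 10: fill all 4 ; 16 left.
Delta Co-op T1 at 9: fill all 7 ; 9 left.
Hill Ranch/T2: +9 of 10 at 8; pool empty.
Total = 15×7 + 10×4 + 9×7 + 8×9 = 280.

280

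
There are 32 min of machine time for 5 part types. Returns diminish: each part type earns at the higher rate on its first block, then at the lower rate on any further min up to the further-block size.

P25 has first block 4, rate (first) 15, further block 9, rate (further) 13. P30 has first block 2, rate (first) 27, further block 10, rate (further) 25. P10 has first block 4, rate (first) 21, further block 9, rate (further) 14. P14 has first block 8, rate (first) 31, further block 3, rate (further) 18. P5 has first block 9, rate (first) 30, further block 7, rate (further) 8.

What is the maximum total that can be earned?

Rank every tier by rate: P14/T1 31 > P5/T1 30 > P30/T1 27 > P30/T2 25 > P10/T1 21 > P14/T2 18 > P25/T1 15 > P10/T2 14 > P25/T2 13 > P5/T2 8.
P14 T1 at 31: fill all 8 → 24 left.
P5/T1 (30): +9 → 15 left.
Fill P30 T1 block (2 at 27) → 13 left.
P30 T2 at 25: fill all 10 → 3 left.
P10 T1 at 21: only 3 left, fill 3.
Total = 31×8 + 30×9 + 27×2 + 25×10 + 21×3 = 885.

885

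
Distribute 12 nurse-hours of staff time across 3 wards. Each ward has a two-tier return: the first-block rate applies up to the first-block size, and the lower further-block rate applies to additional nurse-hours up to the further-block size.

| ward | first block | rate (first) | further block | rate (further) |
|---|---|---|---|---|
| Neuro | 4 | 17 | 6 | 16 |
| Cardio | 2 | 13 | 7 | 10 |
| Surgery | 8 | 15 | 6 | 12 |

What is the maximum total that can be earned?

194

Rank every tier by rate: Neuro/first 17 > Neuro/second 16 > Surgery/first 15 > Cardio/first 13 > Surgery/second 12 > Cardio/second 10.
Fill Neuro first block (4 at 17) → 8 left.
Neuro second at 16: fill all 6 → 2 left.
Surgery/first: +2 of 8 at 15; pool empty.
Total = 17×4 + 16×6 + 15×2 = 194.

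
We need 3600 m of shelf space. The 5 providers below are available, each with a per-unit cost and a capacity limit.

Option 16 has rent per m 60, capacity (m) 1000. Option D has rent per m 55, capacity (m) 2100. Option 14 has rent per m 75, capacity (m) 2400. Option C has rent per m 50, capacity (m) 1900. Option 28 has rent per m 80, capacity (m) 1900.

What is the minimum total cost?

188500

Use providers in increasing cost order.
Option C at 50: take all 1900 m ; 1700 still needed.
Take 1700 from Option D at 55 to finish.
Option 16, Option 14, Option 28: unused.
Cost = 1900×50 + 1700×55 = 188500.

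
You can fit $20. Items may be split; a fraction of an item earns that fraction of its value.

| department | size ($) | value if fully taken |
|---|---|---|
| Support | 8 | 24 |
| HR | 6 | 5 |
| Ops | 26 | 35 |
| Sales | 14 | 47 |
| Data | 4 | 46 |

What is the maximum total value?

Best value per unit of size first: Data 46/4≈11.5, Sales 47/14≈3.36, Support 24/8≈3, Ops 35/26≈1.35, HR 5/6≈0.833.
All 4 $ of Data fit (value 46) — 16 remain.
Sales: take in full, 14 $ for value 47 — 2 left.
Only 2 $ remain; take 2/8 of Support for value 24×2/8 = 6.
Total value = 99.

99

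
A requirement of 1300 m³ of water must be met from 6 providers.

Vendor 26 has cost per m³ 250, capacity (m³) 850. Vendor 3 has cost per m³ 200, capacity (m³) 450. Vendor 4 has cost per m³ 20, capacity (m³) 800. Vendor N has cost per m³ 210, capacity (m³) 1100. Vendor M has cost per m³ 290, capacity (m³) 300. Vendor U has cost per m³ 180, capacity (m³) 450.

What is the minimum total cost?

Cheapest first:
Vendor 4 (20): use full 800 → 500 m³ to go.
Vendor U at 180: take all 450 m³ → 50 still needed.
Vendor 3 (200): take the remaining 50 → done.
Vendor N, Vendor 26, Vendor M: unused.
Cost = 800×20 + 450×180 + 50×200 = 107000.

107000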